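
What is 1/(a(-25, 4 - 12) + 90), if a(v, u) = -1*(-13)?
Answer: 1/103 ≈ 0.0097087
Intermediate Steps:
a(v, u) = 13
1/(a(-25, 4 - 12) + 90) = 1/(13 + 90) = 1/103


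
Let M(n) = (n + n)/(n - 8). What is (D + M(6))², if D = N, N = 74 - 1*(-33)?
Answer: 10201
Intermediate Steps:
N = 107 (N = 74 + 33 = 107)
D = 107
M(n) = 2*n/(-8 + n) (M(n) = (2*n)/(-8 + n) = 2*n/(-8 + n))
(D + M(6))² = (107 + 2*6/(-8 + 6))² = (107 + 2*6/(-2))² = (107 + 2*6*(-½))² = (107 - 6)² = 101² = 10201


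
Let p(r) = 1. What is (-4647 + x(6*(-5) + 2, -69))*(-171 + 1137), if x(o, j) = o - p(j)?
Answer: -4517016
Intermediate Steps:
x(o, j) = -1 + o (x(o, j) = o - 1*1 = o - 1 = -1 + o)
(-4647 + x(6*(-5) + 2, -69))*(-171 + 1137) = (-4647 + (-1 + (6*(-5) + 2)))*(-171 + 1137) = (-4647 + (-1 + (-30 + 2)))*966 = (-4647 + (-1 - 28))*966 = (-4647 - 29)*966 = -4676*966 = -4517016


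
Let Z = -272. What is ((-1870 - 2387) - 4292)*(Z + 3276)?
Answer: -25681196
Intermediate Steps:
((-1870 - 2387) - 4292)*(Z + 3276) = ((-1870 - 2387) - 4292)*(-272 + 3276) = (-4257 - 4292)*3004 = -8549*3004 = -25681196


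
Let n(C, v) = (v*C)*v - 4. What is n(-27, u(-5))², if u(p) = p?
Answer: 461041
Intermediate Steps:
n(C, v) = -4 + C*v² (n(C, v) = (C*v)*v - 4 = C*v² - 4 = -4 + C*v²)
n(-27, u(-5))² = (-4 - 27*(-5)²)² = (-4 - 27*25)² = (-4 - 675)² = (-679)² = 461041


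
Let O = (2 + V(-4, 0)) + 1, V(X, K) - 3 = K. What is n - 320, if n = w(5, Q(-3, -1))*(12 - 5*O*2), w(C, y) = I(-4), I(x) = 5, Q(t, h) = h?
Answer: -560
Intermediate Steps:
V(X, K) = 3 + K
w(C, y) = 5
O = 6 (O = (2 + (3 + 0)) + 1 = (2 + 3) + 1 = 5 + 1 = 6)
n = -240 (n = 5*(12 - 5*6*2) = 5*(12 - 30*2) = 5*(12 - 60) = 5*(-48) = -240)
n - 320 = -240 - 320 = -560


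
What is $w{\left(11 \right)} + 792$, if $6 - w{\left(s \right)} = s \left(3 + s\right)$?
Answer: $644$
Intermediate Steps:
$w{\left(s \right)} = 6 - s \left(3 + s\right)$
$w{\left(11 \right)} + 792 = \left(6 - 11^{2} - 33\right) + 792 = \left(6 - 121 - 33\right) + 792 = -148 + 792 = 644$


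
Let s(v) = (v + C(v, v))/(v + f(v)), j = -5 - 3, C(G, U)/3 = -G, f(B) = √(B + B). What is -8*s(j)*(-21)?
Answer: -1344/5 - 672*I/5 ≈ -268.8 - 134.4*I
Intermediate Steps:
f(B) = √2*√B (f(B) = √(2*B) = √2*√B)
C(G, U) = -3*G (C(G, U) = 3*(-G) = -3*G)
j = -8
s(v) = -2*v/(v + √2*√v) (s(v) = (v - 3*v)/(v + √2*√v) = (-2*v)/(v + √2*√v) = -2*v/(v + √2*√v))
-8*s(j)*(-21) = -(-16)*(-8)/(-8 + √2*√(-8))*(-21) = -(-16)*(-8)/(-8 + √2*(2*I*√2))*(-21) = -(-16)*(-8)/(-8 + 4*I)*(-21) = -(-16)*(-8)*(-8 - 4*I)/80*(-21) = -8*(-8/5 - 4*I/5)*(-21) = (64/5 + 32*I/5)*(-21) = -1344/5 - 672*I/5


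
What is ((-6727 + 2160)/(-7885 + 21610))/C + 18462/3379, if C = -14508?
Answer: 3825402013/700139700 ≈ 5.4638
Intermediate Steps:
((-6727 + 2160)/(-7885 + 21610))/C + 18462/3379 = ((-6727 + 2160)/(-7885 + 21610))/(-14508) + 18462/3379 = -4567/13725*(-1/14508) + 18462*(1/3379) = -4567*1/13725*(-1/14508) + 18462/3379 = -4567/13725*(-1/14508) + 18462/3379 = 4567/199122300 + 18462/3379 = 3825402013/700139700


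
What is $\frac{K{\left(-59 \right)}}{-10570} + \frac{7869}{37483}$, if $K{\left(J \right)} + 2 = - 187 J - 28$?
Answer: $- \frac{329250119}{396195310} \approx -0.83103$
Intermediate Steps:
$K{\left(J \right)} = -30 - 187 J$ ($K{\left(J \right)} = -2 - \left(28 + 187 J\right) = -30 - 187 J$)
$\frac{K{\left(-59 \right)}}{-10570} + \frac{7869}{37483} = \frac{-30 - -11033}{-10570} + \frac{7869}{37483} = \left(-30 + 11033\right) \left(- \frac{1}{10570}\right) + 7869 \cdot \frac{1}{37483} = 11003 \left(- \frac{1}{10570}\right) + \frac{7869}{37483} = - \frac{11003}{10570} + \frac{7869}{37483} = - \frac{329250119}{396195310}$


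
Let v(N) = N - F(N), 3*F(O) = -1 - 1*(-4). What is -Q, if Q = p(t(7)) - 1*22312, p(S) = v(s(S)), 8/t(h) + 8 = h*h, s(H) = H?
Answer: 914825/41 ≈ 22313.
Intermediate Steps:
t(h) = 8/(-8 + h**2) (t(h) = 8/(-8 + h*h) = 8/(-8 + h**2))
F(O) = 1 (F(O) = (-1 - 1*(-4))/3 = (-1 + 4)/3 = (1/3)*3 = 1)
v(N) = -1 + N (v(N) = N - 1*1 = N - 1 = -1 + N)
p(S) = -1 + S
Q = -914825/41 (Q = (-1 + 8/(-8 + 7**2)) - 1*22312 = (-1 + 8/(-8 + 49)) - 22312 = (-1 + 8/41) - 22312 = -33/41 - 22312 = -914825/41 ≈ -22313.)
-Q = -1*(-914825/41) = 914825/41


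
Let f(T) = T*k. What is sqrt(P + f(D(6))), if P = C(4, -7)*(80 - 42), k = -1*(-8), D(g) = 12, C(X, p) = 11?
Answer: sqrt(514) ≈ 22.672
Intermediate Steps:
k = 8
f(T) = 8*T (f(T) = T*8 = 8*T)
P = 418 (P = 11*(80 - 42) = 11*38 = 418)
sqrt(P + f(D(6))) = sqrt(418 + 8*12) = sqrt(418 + 96) = sqrt(514)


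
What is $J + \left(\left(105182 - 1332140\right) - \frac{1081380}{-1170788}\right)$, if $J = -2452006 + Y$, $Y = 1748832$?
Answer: $- \frac{564943575659}{292697} \approx -1.9301 \cdot 10^{6}$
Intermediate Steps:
$J = -703174$ ($J = -2452006 + 1748832 = -703174$)
$J + \left(\left(105182 - 1332140\right) - \frac{1081380}{-1170788}\right) = -703174 + \left(\left(105182 - 1332140\right) - \frac{1081380}{-1170788}\right) = -703174 - \frac{359126655381}{292697} = - \frac{564943575659}{292697}$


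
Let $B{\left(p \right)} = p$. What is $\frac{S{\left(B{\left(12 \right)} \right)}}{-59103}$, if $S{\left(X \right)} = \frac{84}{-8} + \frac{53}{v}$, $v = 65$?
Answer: $\frac{1259}{7683390} \approx 0.00016386$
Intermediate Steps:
$S{\left(X \right)} = - \frac{1259}{130}$ ($S{\left(X \right)} = \frac{84}{-8} + \frac{53}{65} = 84 \left(- \frac{1}{8}\right) + 53 \cdot \frac{1}{65} = - \frac{21}{2} + \frac{53}{65} = - \frac{1259}{130}$)
$\frac{S{\left(B{\left(12 \right)} \right)}}{-59103} = - \frac{1259}{130 \left(-59103\right)} = \left(- \frac{1259}{130}\right) \left(- \frac{1}{59103}\right) = \frac{1259}{7683390}$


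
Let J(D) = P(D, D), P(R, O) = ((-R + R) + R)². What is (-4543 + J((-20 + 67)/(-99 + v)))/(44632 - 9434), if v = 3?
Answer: -41866079/324384768 ≈ -0.12906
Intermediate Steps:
P(R, O) = R² (P(R, O) = (0 + R)² = R²)
J(D) = D²
(-4543 + J((-20 + 67)/(-99 + v)))/(44632 - 9434) = (-4543 + ((-20 + 67)/(-99 + 3))²)/(44632 - 9434) = (-4543 + (47/(-96))²)/35198 = (-4543 + (47*(-1/96))²)*(1/35198) = (-4543 + (-47/96)²)*(1/35198) = (-4543 + 2209/9216)*(1/35198) = -41866079/9216*1/35198 = -41866079/324384768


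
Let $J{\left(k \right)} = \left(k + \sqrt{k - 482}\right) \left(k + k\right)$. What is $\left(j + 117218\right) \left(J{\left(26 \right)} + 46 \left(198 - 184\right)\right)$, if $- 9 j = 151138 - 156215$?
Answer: $\frac{2115837844}{9} + \frac{110244056 i \sqrt{114}}{9} \approx 2.3509 \cdot 10^{8} + 1.3079 \cdot 10^{8} i$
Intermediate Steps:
$j = \frac{5077}{9}$ ($j = - \frac{151138 - 156215}{9} = \left(- \frac{1}{9}\right) \left(-5077\right) = \frac{5077}{9} \approx 564.11$)
$J{\left(k \right)} = 2 k \left(k + \sqrt{-482 + k}\right)$ ($J{\left(k \right)} = \left(k + \sqrt{-482 + k}\right) 2 k = 2 k \left(k + \sqrt{-482 + k}\right)$)
$\left(j + 117218\right) \left(J{\left(26 \right)} + 46 \left(198 - 184\right)\right) = \left(\frac{5077}{9} + 117218\right) \left(2 \cdot 26 \left(26 + \sqrt{-482 + 26}\right) + 46 \left(198 - 184\right)\right) = \frac{1060039 \left(2 \cdot 26 \left(26 + \sqrt{-456}\right) + 46 \cdot 14\right)}{9} = \frac{1060039 \left(2 \cdot 26 \left(26 + 2 i \sqrt{114}\right) + 644\right)}{9} = \frac{1060039 \left(\left(1352 + 104 i \sqrt{114}\right) + 644\right)}{9} = \frac{1060039 \left(1996 + 104 i \sqrt{114}\right)}{9} = \frac{2115837844}{9} + \frac{110244056 i \sqrt{114}}{9}$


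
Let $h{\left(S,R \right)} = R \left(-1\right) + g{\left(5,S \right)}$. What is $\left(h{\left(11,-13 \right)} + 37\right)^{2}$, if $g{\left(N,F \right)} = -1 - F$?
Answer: $1444$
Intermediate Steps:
$h{\left(S,R \right)} = -1 - R - S$ ($h{\left(S,R \right)} = R \left(-1\right) - \left(1 + S\right) = - R - \left(1 + S\right) = -1 - R - S$)
$\left(h{\left(11,-13 \right)} + 37\right)^{2} = \left(\left(-1 - -13 - 11\right) + 37\right)^{2} = \left(\left(-1 + 13 - 11\right) + 37\right)^{2} = \left(1 + 37\right)^{2} = 38^{2} = 1444$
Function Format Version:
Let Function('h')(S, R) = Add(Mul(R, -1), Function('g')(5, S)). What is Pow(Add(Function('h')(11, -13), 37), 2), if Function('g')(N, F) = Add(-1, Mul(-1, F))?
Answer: 1444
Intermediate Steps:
Function('h')(S, R) = Add(-1, Mul(-1, R), Mul(-1, S)) (Function('h')(S, R) = Add(Mul(R, -1), Add(-1, Mul(-1, S))) = Add(Mul(-1, R), Add(-1, Mul(-1, S))) = Add(-1, Mul(-1, R), Mul(-1, S)))
Pow(Add(Function('h')(11, -13), 37), 2) = Pow(Add(Add(-1, Mul(-1, -13), Mul(-1, 11)), 37), 2) = Pow(Add(Add(-1, 13, -11), 37), 2) = Pow(Add(1, 37), 2) = Pow(38, 2) = 1444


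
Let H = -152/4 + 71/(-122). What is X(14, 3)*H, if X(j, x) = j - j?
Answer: 0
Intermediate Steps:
H = -4707/122 (H = -152*¼ + 71*(-1/122) = -38 - 71/122 = -4707/122 ≈ -38.582)
X(j, x) = 0
X(14, 3)*H = 0*(-4707/122) = 0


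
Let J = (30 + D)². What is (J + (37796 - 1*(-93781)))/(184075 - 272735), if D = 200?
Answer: -184477/88660 ≈ -2.0807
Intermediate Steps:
J = 52900 (J = (30 + 200)² = 230² = 52900)
(J + (37796 - 1*(-93781)))/(184075 - 272735) = (52900 + (37796 - 1*(-93781)))/(184075 - 272735) = (52900 + (37796 + 93781))/(-88660) = (52900 + 131577)*(-1/88660) = 184477*(-1/88660) = -184477/88660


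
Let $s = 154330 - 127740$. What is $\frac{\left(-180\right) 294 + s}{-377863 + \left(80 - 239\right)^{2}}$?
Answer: $\frac{13165}{176291} \approx 0.074678$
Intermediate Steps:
$s = 26590$ ($s = 154330 - 127740 = 26590$)
$\frac{\left(-180\right) 294 + s}{-377863 + \left(80 - 239\right)^{2}} = \frac{\left(-180\right) 294 + 26590}{-377863 + \left(80 - 239\right)^{2}} = \frac{-52920 + 26590}{-377863 + \left(-159\right)^{2}} = - \frac{26330}{-377863 + 25281} = - \frac{26330}{-352582} = \left(-26330\right) \left(- \frac{1}{352582}\right) = \frac{13165}{176291}$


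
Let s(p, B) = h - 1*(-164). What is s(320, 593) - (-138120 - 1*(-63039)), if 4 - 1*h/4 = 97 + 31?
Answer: 74749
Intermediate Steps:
h = -496 (h = 16 - 4*(97 + 31) = 16 - 4*128 = 16 - 512 = -496)
s(p, B) = -332 (s(p, B) = -496 - 1*(-164) = -496 + 164 = -332)
s(320, 593) - (-138120 - 1*(-63039)) = -332 - (-138120 - 1*(-63039)) = -332 - (-138120 + 63039) = -332 - 1*(-75081) = -332 + 75081 = 74749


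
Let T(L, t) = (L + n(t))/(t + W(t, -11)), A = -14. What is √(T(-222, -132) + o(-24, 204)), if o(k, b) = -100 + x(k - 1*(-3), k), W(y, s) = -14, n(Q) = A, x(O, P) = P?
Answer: I*√652182/73 ≈ 11.063*I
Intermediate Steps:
n(Q) = -14
o(k, b) = -100 + k
T(L, t) = (-14 + L)/(-14 + t) (T(L, t) = (L - 14)/(t - 14) = (-14 + L)/(-14 + t))
√(T(-222, -132) + o(-24, 204)) = √((-14 - 222)/(-14 - 132) + (-100 - 24)) = √(-236/(-146) - 124) = √(-1/146*(-236) - 124) = √(118/73 - 124) = √(-8934/73) = I*√652182/73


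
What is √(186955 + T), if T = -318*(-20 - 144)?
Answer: √239107 ≈ 488.99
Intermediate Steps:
T = 52152 (T = -318*(-164) = 52152)
√(186955 + T) = √(186955 + 52152) = √239107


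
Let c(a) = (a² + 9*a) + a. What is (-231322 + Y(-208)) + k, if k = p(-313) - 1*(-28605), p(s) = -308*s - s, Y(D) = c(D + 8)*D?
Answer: -8010000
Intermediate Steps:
c(a) = a² + 10*a
Y(D) = D*(8 + D)*(18 + D) (Y(D) = ((D + 8)*(10 + (D + 8)))*D = ((8 + D)*(10 + (8 + D)))*D = ((8 + D)*(18 + D))*D = D*(8 + D)*(18 + D))
p(s) = -309*s
k = 125322 (k = -309*(-313) - 1*(-28605) = 96717 + 28605 = 125322)
(-231322 + Y(-208)) + k = (-231322 - 208*(8 - 208)*(18 - 208)) + 125322 = (-231322 - 208*(-200)*(-190)) + 125322 = (-231322 - 7904000) + 125322 = -8135322 + 125322 = -8010000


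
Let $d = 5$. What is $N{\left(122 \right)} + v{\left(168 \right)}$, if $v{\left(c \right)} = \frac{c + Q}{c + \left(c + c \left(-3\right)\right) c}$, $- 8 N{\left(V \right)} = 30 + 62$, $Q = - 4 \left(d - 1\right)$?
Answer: $- \frac{161843}{14070} \approx -11.503$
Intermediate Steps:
$Q = -16$ ($Q = - 4 \left(5 - 1\right) = \left(-4\right) 4 = -16$)
$N{\left(V \right)} = - \frac{23}{2}$ ($N{\left(V \right)} = - \frac{30 + 62}{8} = \left(- \frac{1}{8}\right) 92 = - \frac{23}{2}$)
$v{\left(c \right)} = \frac{-16 + c}{c - 2 c^{2}}$ ($v{\left(c \right)} = \frac{c - 16}{c + \left(c + c \left(-3\right)\right) c} = \frac{-16 + c}{c + \left(c - 3 c\right) c} = \frac{-16 + c}{c + - 2 c c} = \frac{-16 + c}{c - 2 c^{2}}$)
$N{\left(122 \right)} + v{\left(168 \right)} = - \frac{23}{2} + \frac{16 - 168}{168 \left(-1 + 2 \cdot 168\right)} = - \frac{23}{2} + \frac{16 - 168}{168 \left(-1 + 336\right)} = - \frac{23}{2} + \frac{1}{168} \cdot \frac{1}{335} \left(-152\right) = - \frac{23}{2} - \frac{19}{7035} = - \frac{161843}{14070}$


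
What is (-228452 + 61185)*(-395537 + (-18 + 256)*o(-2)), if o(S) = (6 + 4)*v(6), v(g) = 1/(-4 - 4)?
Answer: 132420098623/2 ≈ 6.6210e+10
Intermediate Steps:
v(g) = -1/8 (v(g) = 1/(-8) = -1/8)
o(S) = -5/4 (o(S) = (6 + 4)*(-1/8) = 10*(-1/8) = -5/4)
(-228452 + 61185)*(-395537 + (-18 + 256)*o(-2)) = (-228452 + 61185)*(-395537 + (-18 + 256)*(-5/4)) = -167267*(-395537 + 238*(-5/4)) = -167267*(-395537 - 595/2) = -167267*(-791669/2) = 132420098623/2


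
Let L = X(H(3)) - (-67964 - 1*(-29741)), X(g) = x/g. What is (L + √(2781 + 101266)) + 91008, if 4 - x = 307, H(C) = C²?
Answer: 387592/3 + √104047 ≈ 1.2952e+5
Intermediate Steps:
x = -303 (x = 4 - 1*307 = 4 - 307 = -303)
X(g) = -303/g
L = 114568/3 (L = -303/(3²) - (-67964 - 1*(-29741)) = -303/9 - (-67964 + 29741) = -303*⅑ - 1*(-38223) = -101/3 + 38223 = 114568/3 ≈ 38189.)
(L + √(2781 + 101266)) + 91008 = (114568/3 + √(2781 + 101266)) + 91008 = (114568/3 + √104047) + 91008 = 387592/3 + √104047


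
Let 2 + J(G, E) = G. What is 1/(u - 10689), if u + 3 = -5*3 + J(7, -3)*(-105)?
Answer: -1/11232 ≈ -8.9031e-5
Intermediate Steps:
J(G, E) = -2 + G
u = -543 (u = -3 + (-5*3 + (-2 + 7)*(-105)) = -3 + (-15 + 5*(-105)) = -3 + (-15 - 525) = -3 - 540 = -543)
1/(u - 10689) = 1/(-543 - 10689) = 1/(-11232) = -1/11232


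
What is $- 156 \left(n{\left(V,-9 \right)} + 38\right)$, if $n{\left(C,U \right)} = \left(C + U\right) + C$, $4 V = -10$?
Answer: $-3744$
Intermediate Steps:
$V = - \frac{5}{2}$ ($V = \frac{1}{4} \left(-10\right) = - \frac{5}{2} \approx -2.5$)
$n{\left(C,U \right)} = U + 2 C$
$- 156 \left(n{\left(V,-9 \right)} + 38\right) = - 156 \left(\left(-9 + 2 \left(- \frac{5}{2}\right)\right) + 38\right) = - 156 \left(\left(-9 - 5\right) + 38\right) = - 156 \left(-14 + 38\right) = \left(-156\right) 24 = -3744$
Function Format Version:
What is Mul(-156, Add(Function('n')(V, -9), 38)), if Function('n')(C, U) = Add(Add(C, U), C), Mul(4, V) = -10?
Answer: -3744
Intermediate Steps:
V = Rational(-5, 2) (V = Mul(Rational(1, 4), -10) = Rational(-5, 2) ≈ -2.5000)
Function('n')(C, U) = Add(U, Mul(2, C))
Mul(-156, Add(Function('n')(V, -9), 38)) = Mul(-156, Add(Add(-9, Mul(2, Rational(-5, 2))), 38)) = Mul(-156, Add(Add(-9, -5), 38)) = Mul(-156, Add(-14, 38)) = Mul(-156, 24) = -3744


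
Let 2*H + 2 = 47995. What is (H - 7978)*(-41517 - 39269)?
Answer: -1294070541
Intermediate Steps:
H = 47993/2 (H = -1 + (½)*47995 = -1 + 47995/2 = 47993/2 ≈ 23997.)
(H - 7978)*(-41517 - 39269) = (47993/2 - 7978)*(-41517 - 39269) = (32037/2)*(-80786) = -1294070541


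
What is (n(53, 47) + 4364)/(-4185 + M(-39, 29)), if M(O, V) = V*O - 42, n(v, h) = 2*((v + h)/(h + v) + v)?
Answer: -2236/2679 ≈ -0.83464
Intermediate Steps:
n(v, h) = 2 + 2*v (n(v, h) = 2*((h + v)/(h + v) + v) = 2*(1 + v) = 2 + 2*v)
M(O, V) = -42 + O*V (M(O, V) = O*V - 42 = -42 + O*V)
(n(53, 47) + 4364)/(-4185 + M(-39, 29)) = ((2 + 2*53) + 4364)/(-4185 + (-42 - 39*29)) = ((2 + 106) + 4364)/(-4185 + (-42 - 1131)) = (108 + 4364)/(-4185 - 1173) = 4472/(-5358) = 4472*(-1/5358) = -2236/2679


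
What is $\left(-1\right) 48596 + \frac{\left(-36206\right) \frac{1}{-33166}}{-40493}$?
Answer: $- \frac{32631991399827}{671495419} \approx -48596.0$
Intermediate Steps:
$\left(-1\right) 48596 + \frac{\left(-36206\right) \frac{1}{-33166}}{-40493} = -48596 + \left(-36206\right) \left(- \frac{1}{33166}\right) \left(- \frac{1}{40493}\right) = -48596 + \frac{18103}{16583} \left(- \frac{1}{40493}\right) = -48596 - \frac{18103}{671495419} = - \frac{32631991399827}{671495419}$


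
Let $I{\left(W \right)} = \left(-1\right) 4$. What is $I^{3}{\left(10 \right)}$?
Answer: $-64$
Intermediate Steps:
$I{\left(W \right)} = -4$
$I^{3}{\left(10 \right)} = \left(-4\right)^{3} = -64$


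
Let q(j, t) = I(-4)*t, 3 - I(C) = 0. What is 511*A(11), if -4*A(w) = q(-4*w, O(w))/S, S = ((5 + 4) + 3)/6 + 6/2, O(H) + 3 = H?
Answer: -3066/5 ≈ -613.20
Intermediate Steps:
O(H) = -3 + H
I(C) = 3 (I(C) = 3 - 1*0 = 3 + 0 = 3)
S = 5 (S = (9 + 3)*(1/6) + 6*(1/2) = 12*(1/6) + 3 = 2 + 3 = 5)
q(j, t) = 3*t
A(w) = 9/20 - 3*w/20 (A(w) = -3*(-3 + w)/(4*5) = -(-9 + 3*w)/(4*5) = -(-9/5 + 3*w/5)/4 = 9/20 - 3*w/20)
511*A(11) = 511*(9/20 - 3/20*11) = 511*(9/20 - 33/20) = 511*(-6/5) = -3066/5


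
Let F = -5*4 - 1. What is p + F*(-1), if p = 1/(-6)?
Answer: 125/6 ≈ 20.833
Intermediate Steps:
p = -1/6 ≈ -0.16667
F = -21 (F = -20 - 1 = -21)
p + F*(-1) = -1/6 - 21*(-1) = -1/6 + 21 = 125/6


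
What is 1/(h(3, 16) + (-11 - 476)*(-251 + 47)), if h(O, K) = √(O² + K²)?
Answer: 99348/9870024839 - √265/9870024839 ≈ 1.0064e-5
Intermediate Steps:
h(O, K) = √(K² + O²)
1/(h(3, 16) + (-11 - 476)*(-251 + 47)) = 1/(√(16² + 3²) + (-11 - 476)*(-251 + 47)) = 1/(√(256 + 9) - 487*(-204)) = 1/(√265 + 99348) = 1/(99348 + √265)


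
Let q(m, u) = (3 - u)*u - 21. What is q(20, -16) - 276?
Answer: -601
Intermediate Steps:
q(m, u) = -21 + u*(3 - u) (q(m, u) = u*(3 - u) - 21 = -21 + u*(3 - u))
q(20, -16) - 276 = (-21 - 1*(-16)² + 3*(-16)) - 276 = (-21 - 1*256 - 48) - 276 = (-21 - 256 - 48) - 276 = -325 - 276 = -601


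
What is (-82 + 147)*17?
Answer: 1105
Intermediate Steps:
(-82 + 147)*17 = 65*17 = 1105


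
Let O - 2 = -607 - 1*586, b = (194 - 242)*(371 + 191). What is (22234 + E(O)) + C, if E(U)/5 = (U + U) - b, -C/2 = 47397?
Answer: 50410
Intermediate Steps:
b = -26976 (b = -48*562 = -26976)
O = -1191 (O = 2 + (-607 - 1*586) = 2 + (-607 - 586) = 2 - 1193 = -1191)
C = -94794 (C = -2*47397 = -94794)
E(U) = 134880 + 10*U (E(U) = 5*((U + U) - 1*(-26976)) = 5*(2*U + 26976) = 5*(26976 + 2*U) = 134880 + 10*U)
(22234 + E(O)) + C = (22234 + (134880 + 10*(-1191))) - 94794 = (22234 + (134880 - 11910)) - 94794 = (22234 + 122970) - 94794 = 145204 - 94794 = 50410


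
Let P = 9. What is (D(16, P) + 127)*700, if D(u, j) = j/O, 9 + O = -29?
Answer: 1685950/19 ≈ 88734.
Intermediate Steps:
O = -38 (O = -9 - 29 = -38)
D(u, j) = -j/38 (D(u, j) = j/(-38) = j*(-1/38) = -j/38)
(D(16, P) + 127)*700 = (-1/38*9 + 127)*700 = (-9/38 + 127)*700 = (4817/38)*700 = 1685950/19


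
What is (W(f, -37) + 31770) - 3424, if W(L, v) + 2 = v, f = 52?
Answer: 28307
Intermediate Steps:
W(L, v) = -2 + v
(W(f, -37) + 31770) - 3424 = ((-2 - 37) + 31770) - 3424 = (-39 + 31770) - 3424 = 31731 - 3424 = 28307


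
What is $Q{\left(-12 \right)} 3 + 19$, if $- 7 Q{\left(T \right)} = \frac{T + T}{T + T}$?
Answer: $\frac{130}{7} \approx 18.571$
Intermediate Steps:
$Q{\left(T \right)} = - \frac{1}{7}$ ($Q{\left(T \right)} = - \frac{\left(T + T\right) \frac{1}{T + T}}{7} = - \frac{2 T \frac{1}{2 T}}{7} = \left(- \frac{1}{7}\right) 1 = - \frac{1}{7}$)
$Q{\left(-12 \right)} 3 + 19 = \left(- \frac{1}{7}\right) 3 + 19 = - \frac{3}{7} + 19 = \frac{130}{7}$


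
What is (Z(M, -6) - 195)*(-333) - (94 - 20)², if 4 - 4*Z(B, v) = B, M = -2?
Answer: 117919/2 ≈ 58960.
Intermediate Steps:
Z(B, v) = 1 - B/4
(Z(M, -6) - 195)*(-333) - (94 - 20)² = ((1 - ¼*(-2)) - 195)*(-333) - (94 - 20)² = ((1 + ½) - 195)*(-333) - 1*74² = (3/2 - 195)*(-333) - 1*5476 = -387/2*(-333) - 5476 = 128871/2 - 5476 = 117919/2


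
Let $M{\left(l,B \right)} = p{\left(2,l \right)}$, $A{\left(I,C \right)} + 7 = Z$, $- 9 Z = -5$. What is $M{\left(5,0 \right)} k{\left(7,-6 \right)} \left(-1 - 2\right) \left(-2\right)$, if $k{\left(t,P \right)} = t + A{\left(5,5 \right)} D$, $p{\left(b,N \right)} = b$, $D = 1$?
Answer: $\frac{20}{3} \approx 6.6667$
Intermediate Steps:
$Z = \frac{5}{9}$ ($Z = \left(- \frac{1}{9}\right) \left(-5\right) = \frac{5}{9} \approx 0.55556$)
$A{\left(I,C \right)} = - \frac{58}{9}$ ($A{\left(I,C \right)} = -7 + \frac{5}{9} = - \frac{58}{9}$)
$M{\left(l,B \right)} = 2$
$k{\left(t,P \right)} = - \frac{58}{9} + t$ ($k{\left(t,P \right)} = t - \frac{58}{9} = - \frac{58}{9} + t$)
$M{\left(5,0 \right)} k{\left(7,-6 \right)} \left(-1 - 2\right) \left(-2\right) = 2 \left(- \frac{58}{9} + 7\right) \left(-1 - 2\right) \left(-2\right) = 2 \cdot \frac{5}{9} \left(\left(-3\right) \left(-2\right)\right) = \frac{10}{9} \cdot 6 = \frac{20}{3}$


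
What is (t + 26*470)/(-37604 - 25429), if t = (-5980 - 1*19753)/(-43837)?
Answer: -178571291/921059207 ≈ -0.19388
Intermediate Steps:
t = 25733/43837 (t = (-5980 - 19753)*(-1/43837) = -25733*(-1/43837) = 25733/43837 ≈ 0.58702)
(t + 26*470)/(-37604 - 25429) = (25733/43837 + 26*470)/(-37604 - 25429) = (25733/43837 + 12220)/(-63033) = (535713873/43837)*(-1/63033) = -178571291/921059207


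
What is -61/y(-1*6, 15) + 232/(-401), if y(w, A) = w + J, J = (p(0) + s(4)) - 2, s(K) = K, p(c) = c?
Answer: 23533/1604 ≈ 14.671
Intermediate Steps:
J = 2 (J = (0 + 4) - 2 = 4 - 2 = 2)
y(w, A) = 2 + w (y(w, A) = w + 2 = 2 + w)
-61/y(-1*6, 15) + 232/(-401) = -61/(2 - 1*6) + 232/(-401) = -61/(2 - 6) + 232*(-1/401) = -61/(-4) - 232/401 = -61*(-¼) - 232/401 = 61/4 - 232/401 = 23533/1604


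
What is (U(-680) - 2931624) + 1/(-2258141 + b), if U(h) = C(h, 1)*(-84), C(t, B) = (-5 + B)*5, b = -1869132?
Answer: -12092678762713/4127273 ≈ -2.9299e+6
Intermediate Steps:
C(t, B) = -25 + 5*B
U(h) = 1680 (U(h) = (-25 + 5*1)*(-84) = (-25 + 5)*(-84) = -20*(-84) = 1680)
(U(-680) - 2931624) + 1/(-2258141 + b) = (1680 - 2931624) + 1/(-2258141 - 1869132) = -2929944 + 1/(-4127273) = -2929944 - 1/4127273 = -12092678762713/4127273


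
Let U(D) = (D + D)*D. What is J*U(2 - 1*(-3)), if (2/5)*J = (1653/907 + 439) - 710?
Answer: -30518000/907 ≈ -33647.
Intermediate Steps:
U(D) = 2*D² (U(D) = (2*D)*D = 2*D²)
J = -610360/907 (J = 5*((1653/907 + 439) - 710)/2 = 5*(399826/907 - 710)/2 = (5/2)*(-244144/907) = -610360/907 ≈ -672.94)
J*U(2 - 1*(-3)) = -1220720*(2 - 1*(-3))²/907 = -1220720*(2 + 3)²/907 = -1220720*5²/907 = -1220720*25/907 = -610360/907*50 = -30518000/907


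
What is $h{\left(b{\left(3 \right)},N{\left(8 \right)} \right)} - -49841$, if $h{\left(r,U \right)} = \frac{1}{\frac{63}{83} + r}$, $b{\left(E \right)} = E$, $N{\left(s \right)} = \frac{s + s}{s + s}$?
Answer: $\frac{15550475}{312} \approx 49841.0$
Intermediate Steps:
$N{\left(s \right)} = 1$ ($N{\left(s \right)} = \frac{2 s}{2 s} = 2 s \frac{1}{2 s} = 1$)
$h{\left(r,U \right)} = \frac{1}{\frac{63}{83} + r}$ ($h{\left(r,U \right)} = \frac{1}{63 \cdot \frac{1}{83} + r} = \frac{1}{\frac{63}{83} + r}$)
$h{\left(b{\left(3 \right)},N{\left(8 \right)} \right)} - -49841 = \frac{83}{63 + 83 \cdot 3} - -49841 = \frac{83}{63 + 249} + 49841 = \frac{83}{312} + 49841 = \frac{15550475}{312}$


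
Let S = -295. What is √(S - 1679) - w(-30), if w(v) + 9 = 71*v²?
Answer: -63891 + I*√1974 ≈ -63891.0 + 44.43*I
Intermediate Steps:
w(v) = -9 + 71*v²
√(S - 1679) - w(-30) = √(-295 - 1679) - (-9 + 71*(-30)²) = √(-1974) - (-9 + 71*900) = I*√1974 - (-9 + 63900) = I*√1974 - 1*63891 = I*√1974 - 63891 = -63891 + I*√1974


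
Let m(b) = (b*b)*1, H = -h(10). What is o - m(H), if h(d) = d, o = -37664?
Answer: -37764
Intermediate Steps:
H = -10 (H = -1*10 = -10)
m(b) = b² (m(b) = b²*1 = b²)
o - m(H) = -37664 - 1*(-10)² = -37664 - 1*100 = -37664 - 100 = -37764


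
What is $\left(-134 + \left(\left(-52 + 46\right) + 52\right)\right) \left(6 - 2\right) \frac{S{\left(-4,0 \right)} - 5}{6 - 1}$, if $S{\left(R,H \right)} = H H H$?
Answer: $352$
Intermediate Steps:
$S{\left(R,H \right)} = H^{3}$ ($S{\left(R,H \right)} = H^{2} H = H^{3}$)
$\left(-134 + \left(\left(-52 + 46\right) + 52\right)\right) \left(6 - 2\right) \frac{S{\left(-4,0 \right)} - 5}{6 - 1} = \left(-134 + \left(\left(-52 + 46\right) + 52\right)\right) \left(6 - 2\right) \frac{0^{3} - 5}{6 - 1} = \left(-134 + \left(-6 + 52\right)\right) 4 \frac{0 - 5}{5} = \left(-134 + 46\right) 4 \left(\left(-5\right) \frac{1}{5}\right) = - 88 \cdot 4 \left(-1\right) = \left(-88\right) \left(-4\right) = 352$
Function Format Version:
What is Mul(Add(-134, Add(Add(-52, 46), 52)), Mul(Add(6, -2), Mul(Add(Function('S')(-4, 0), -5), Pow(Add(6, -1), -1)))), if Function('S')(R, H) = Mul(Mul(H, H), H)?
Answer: 352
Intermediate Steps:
Function('S')(R, H) = Pow(H, 3) (Function('S')(R, H) = Mul(Pow(H, 2), H) = Pow(H, 3))
Mul(Add(-134, Add(Add(-52, 46), 52)), Mul(Add(6, -2), Mul(Add(Function('S')(-4, 0), -5), Pow(Add(6, -1), -1)))) = Mul(Add(-134, Add(Add(-52, 46), 52)), Mul(Add(6, -2), Mul(Add(Pow(0, 3), -5), Pow(Add(6, -1), -1)))) = Mul(Add(-134, Add(-6, 52)), Mul(4, Mul(Add(0, -5), Pow(5, -1)))) = Mul(Add(-134, 46), Mul(4, Mul(-5, Rational(1, 5)))) = Mul(-88, Mul(4, -1)) = Mul(-88, -4) = 352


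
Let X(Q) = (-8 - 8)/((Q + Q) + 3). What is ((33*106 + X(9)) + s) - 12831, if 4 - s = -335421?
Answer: 6847916/21 ≈ 3.2609e+5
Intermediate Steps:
s = 335425 (s = 4 - 1*(-335421) = 4 + 335421 = 335425)
X(Q) = -16/(3 + 2*Q) (X(Q) = -16/(2*Q + 3) = -16/(3 + 2*Q))
((33*106 + X(9)) + s) - 12831 = ((33*106 - 16/(3 + 2*9)) + 335425) - 12831 = ((3498 - 16/(3 + 18)) + 335425) - 12831 = ((3498 - 16/21) + 335425) - 12831 = (73442/21 + 335425) - 12831 = 7117367/21 - 12831 = 6847916/21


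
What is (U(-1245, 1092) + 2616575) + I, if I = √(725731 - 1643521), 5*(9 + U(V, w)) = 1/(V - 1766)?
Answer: 39392401129/15055 + I*√917790 ≈ 2.6166e+6 + 958.01*I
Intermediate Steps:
U(V, w) = -9 + 1/(5*(-1766 + V)) (U(V, w) = -9 + 1/(5*(V - 1766)) = -9 + 1/(5*(-1766 + V)))
I = I*√917790 (I = √(-917790) = I*√917790 ≈ 958.01*I)
(U(-1245, 1092) + 2616575) + I = ((79471 - 45*(-1245))/(5*(-1766 - 1245)) + 2616575) + I*√917790 = ((⅕)*(79471 + 56025)/(-3011) + 2616575) + I*√917790 = ((⅕)*(-1/3011)*135496 + 2616575) + I*√917790 = (-135496/15055 + 2616575) + I*√917790 = 39392401129/15055 + I*√917790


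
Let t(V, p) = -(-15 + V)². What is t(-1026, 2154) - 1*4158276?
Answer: -5241957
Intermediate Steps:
t(-1026, 2154) - 1*4158276 = -(-15 - 1026)² - 1*4158276 = -1*(-1041)² - 4158276 = -1*1083681 - 4158276 = -1083681 - 4158276 = -5241957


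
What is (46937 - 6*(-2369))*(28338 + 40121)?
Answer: 4186336309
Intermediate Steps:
(46937 - 6*(-2369))*(28338 + 40121) = (46937 + 14214)*68459 = 61151*68459 = 4186336309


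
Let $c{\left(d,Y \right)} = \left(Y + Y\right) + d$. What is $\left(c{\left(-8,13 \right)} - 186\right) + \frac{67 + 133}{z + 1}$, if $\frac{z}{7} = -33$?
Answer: $- \frac{3884}{23} \approx -168.87$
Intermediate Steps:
$z = -231$ ($z = 7 \left(-33\right) = -231$)
$c{\left(d,Y \right)} = d + 2 Y$ ($c{\left(d,Y \right)} = 2 Y + d = d + 2 Y$)
$\left(c{\left(-8,13 \right)} - 186\right) + \frac{67 + 133}{z + 1} = \left(\left(-8 + 2 \cdot 13\right) - 186\right) + \frac{67 + 133}{-231 + 1} = \left(\left(-8 + 26\right) - 186\right) + \frac{200}{-230} = \left(18 - 186\right) + 200 \left(- \frac{1}{230}\right) = -168 - \frac{20}{23} = - \frac{3884}{23}$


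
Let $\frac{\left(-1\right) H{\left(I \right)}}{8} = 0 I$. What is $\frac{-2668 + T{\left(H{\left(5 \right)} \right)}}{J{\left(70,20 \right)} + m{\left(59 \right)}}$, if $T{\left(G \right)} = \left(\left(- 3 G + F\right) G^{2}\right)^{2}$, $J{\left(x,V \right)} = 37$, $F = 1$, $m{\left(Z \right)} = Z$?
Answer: $- \frac{667}{24} \approx -27.792$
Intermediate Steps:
$H{\left(I \right)} = 0$ ($H{\left(I \right)} = - 8 \cdot 0 I = \left(-8\right) 0 = 0$)
$T{\left(G \right)} = G^{4} \left(1 - 3 G\right)^{2}$ ($T{\left(G \right)} = \left(\left(- 3 G + 1\right) G^{2}\right)^{2} = \left(\left(1 - 3 G\right) G^{2}\right)^{2} = \left(G^{2} \left(1 - 3 G\right)\right)^{2} = G^{4} \left(1 - 3 G\right)^{2}$)
$\frac{-2668 + T{\left(H{\left(5 \right)} \right)}}{J{\left(70,20 \right)} + m{\left(59 \right)}} = \frac{-2668 + 0^{4} \left(-1 + 3 \cdot 0\right)^{2}}{37 + 59} = \frac{-2668 + 0 \left(-1 + 0\right)^{2}}{96} = \left(-2668 + 0 \left(-1\right)^{2}\right) \frac{1}{96} = \left(-2668 + 0 \cdot 1\right) \frac{1}{96} = \left(-2668 + 0\right) \frac{1}{96} = \left(-2668\right) \frac{1}{96} = - \frac{667}{24}$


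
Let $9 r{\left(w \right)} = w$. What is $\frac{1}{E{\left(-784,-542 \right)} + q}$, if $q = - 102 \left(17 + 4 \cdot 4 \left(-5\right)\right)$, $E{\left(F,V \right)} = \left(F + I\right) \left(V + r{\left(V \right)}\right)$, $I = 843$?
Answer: $- \frac{9}{261946} \approx -3.4358 \cdot 10^{-5}$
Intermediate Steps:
$r{\left(w \right)} = \frac{w}{9}$
$E{\left(F,V \right)} = \frac{10 V \left(843 + F\right)}{9}$ ($E{\left(F,V \right)} = \left(F + 843\right) \left(V + \frac{V}{9}\right) = \left(843 + F\right) \frac{10 V}{9} = \frac{10 V \left(843 + F\right)}{9}$)
$q = 6426$ ($q = - 102 \left(17 + 16 \left(-5\right)\right) = - 102 \left(17 - 80\right) = \left(-102\right) \left(-63\right) = 6426$)
$\frac{1}{E{\left(-784,-542 \right)} + q} = \frac{1}{\frac{10}{9} \left(-542\right) \left(843 - 784\right) + 6426} = \frac{1}{\frac{10}{9} \left(-542\right) 59 + 6426} = \frac{1}{- \frac{319780}{9} + 6426} = \frac{1}{- \frac{261946}{9}} = - \frac{9}{261946}$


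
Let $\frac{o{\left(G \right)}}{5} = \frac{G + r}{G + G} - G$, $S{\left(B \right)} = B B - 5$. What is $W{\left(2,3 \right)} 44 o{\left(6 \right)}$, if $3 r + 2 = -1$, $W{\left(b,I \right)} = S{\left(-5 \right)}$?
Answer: $- \frac{73700}{3} \approx -24567.0$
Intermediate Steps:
$S{\left(B \right)} = -5 + B^{2}$ ($S{\left(B \right)} = B^{2} - 5 = -5 + B^{2}$)
$W{\left(b,I \right)} = 20$ ($W{\left(b,I \right)} = -5 + \left(-5\right)^{2} = -5 + 25 = 20$)
$r = -1$ ($r = - \frac{2}{3} + \frac{1}{3} \left(-1\right) = - \frac{2}{3} - \frac{1}{3} = -1$)
$o{\left(G \right)} = - 5 G + \frac{5 \left(-1 + G\right)}{2 G}$ ($o{\left(G \right)} = 5 \left(\frac{G - 1}{G + G} - G\right) = 5 \left(\frac{-1 + G}{2 G} - G\right) = 5 \left(- G + \frac{-1 + G}{2 G}\right) = - 5 G + \frac{5 \left(-1 + G\right)}{2 G}$)
$W{\left(2,3 \right)} 44 o{\left(6 \right)} = 20 \cdot 44 \left(\frac{5}{2} - 30 - \frac{5}{2 \cdot 6}\right) = 880 \left(\frac{5}{2} - 30 - \frac{5}{12}\right) = 880 \left(- \frac{335}{12}\right) = - \frac{73700}{3}$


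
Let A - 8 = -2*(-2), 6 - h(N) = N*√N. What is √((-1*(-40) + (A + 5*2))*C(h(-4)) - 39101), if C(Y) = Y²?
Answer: √(-40837 + 5952*I) ≈ 14.688 + 202.61*I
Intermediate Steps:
h(N) = 6 - N^(3/2) (h(N) = 6 - N*√N = 6 - N^(3/2))
A = 12 (A = 8 - 2*(-2) = 8 + 4 = 12)
√((-1*(-40) + (A + 5*2))*C(h(-4)) - 39101) = √((-1*(-40) + (12 + 5*2))*(6 - (-4)^(3/2))² - 39101) = √((40 + (12 + 10))*(6 - (-8)*I)² - 39101) = √((40 + 22)*(6 + 8*I)² - 39101) = √(62*(6 + 8*I)² - 39101) = √(-39101 + 62*(6 + 8*I)²)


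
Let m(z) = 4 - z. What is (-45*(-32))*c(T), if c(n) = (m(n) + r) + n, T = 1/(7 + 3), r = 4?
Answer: 11520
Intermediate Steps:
T = 1/10 ≈ 0.10000
c(n) = 8 (c(n) = ((4 - n) + 4) + n = (8 - n) + n = 8)
(-45*(-32))*c(T) = -45*(-32)*8 = 1440*8 = 11520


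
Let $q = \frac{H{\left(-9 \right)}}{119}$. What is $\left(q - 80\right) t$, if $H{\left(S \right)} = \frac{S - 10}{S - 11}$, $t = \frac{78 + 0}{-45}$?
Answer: $\frac{2474953}{17850} \approx 138.65$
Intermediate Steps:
$t = - \frac{26}{15}$ ($t = 78 \left(- \frac{1}{45}\right) = - \frac{26}{15} \approx -1.7333$)
$H{\left(S \right)} = \frac{-10 + S}{-11 + S}$
$q = \frac{19}{2380}$ ($q = \frac{\frac{1}{-11 - 9} \left(-10 - 9\right)}{119} = \frac{1}{-20} \left(-19\right) \frac{1}{119} = \left(- \frac{1}{20}\right) \left(-19\right) \frac{1}{119} = \frac{19}{20} \cdot \frac{1}{119} = \frac{19}{2380} \approx 0.0079832$)
$\left(q - 80\right) t = \left(\frac{19}{2380} - 80\right) \left(- \frac{26}{15}\right) = \left(- \frac{190381}{2380}\right) \left(- \frac{26}{15}\right) = \frac{2474953}{17850}$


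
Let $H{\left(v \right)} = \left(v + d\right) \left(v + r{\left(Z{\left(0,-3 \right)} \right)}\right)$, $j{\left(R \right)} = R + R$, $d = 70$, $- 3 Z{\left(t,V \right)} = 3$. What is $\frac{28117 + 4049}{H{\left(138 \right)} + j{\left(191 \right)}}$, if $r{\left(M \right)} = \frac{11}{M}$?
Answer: $\frac{16083}{13399} \approx 1.2003$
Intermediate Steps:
$Z{\left(t,V \right)} = -1$ ($Z{\left(t,V \right)} = \left(- \frac{1}{3}\right) 3 = -1$)
$j{\left(R \right)} = 2 R$
$H{\left(v \right)} = \left(-11 + v\right) \left(70 + v\right)$ ($H{\left(v \right)} = \left(v + 70\right) \left(v + \frac{11}{-1}\right) = \left(70 + v\right) \left(v + 11 \left(-1\right)\right) = \left(70 + v\right) \left(v - 11\right) = \left(70 + v\right) \left(-11 + v\right) = \left(-11 + v\right) \left(70 + v\right)$)
$\frac{28117 + 4049}{H{\left(138 \right)} + j{\left(191 \right)}} = \frac{28117 + 4049}{\left(-770 + 138^{2} + 59 \cdot 138\right) + 2 \cdot 191} = \frac{32166}{\left(-770 + 19044 + 8142\right) + 382} = \frac{32166}{26416 + 382} = \frac{32166}{26798} = 32166 \cdot \frac{1}{26798} = \frac{16083}{13399}$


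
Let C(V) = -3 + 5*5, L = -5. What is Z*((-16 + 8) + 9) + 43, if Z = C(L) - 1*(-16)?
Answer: 81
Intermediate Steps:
C(V) = 22 (C(V) = -3 + 25 = 22)
Z = 38 (Z = 22 - 1*(-16) = 22 + 16 = 38)
Z*((-16 + 8) + 9) + 43 = 38*((-16 + 8) + 9) + 43 = 38*(-8 + 9) + 43 = 38*1 + 43 = 38 + 43 = 81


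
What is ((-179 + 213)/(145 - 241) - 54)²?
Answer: 6806881/2304 ≈ 2954.4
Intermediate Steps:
((-179 + 213)/(145 - 241) - 54)² = (34/(-96) - 54)² = (34*(-1/96) - 54)² = (-17/48 - 54)² = (-2609/48)² = 6806881/2304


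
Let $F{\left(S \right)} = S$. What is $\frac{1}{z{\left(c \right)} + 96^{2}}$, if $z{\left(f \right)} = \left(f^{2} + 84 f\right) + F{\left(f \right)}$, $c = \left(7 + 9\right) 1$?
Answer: $\frac{1}{10832} \approx 9.2319 \cdot 10^{-5}$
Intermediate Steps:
$c = 16$ ($c = 16 \cdot 1 = 16$)
$z{\left(f \right)} = f^{2} + 85 f$ ($z{\left(f \right)} = \left(f^{2} + 84 f\right) + f = f^{2} + 85 f$)
$\frac{1}{z{\left(c \right)} + 96^{2}} = \frac{1}{16 \left(85 + 16\right) + 96^{2}} = \frac{1}{16 \cdot 101 + 9216} = \frac{1}{1616 + 9216} = \frac{1}{10832}$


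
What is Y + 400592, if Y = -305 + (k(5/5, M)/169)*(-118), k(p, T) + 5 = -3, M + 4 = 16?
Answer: 67649447/169 ≈ 4.0029e+5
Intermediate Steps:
M = 12 (M = -4 + 16 = 12)
k(p, T) = -8 (k(p, T) = -5 - 3 = -8)
Y = -50601/169 (Y = -305 - 8/169*(-118) = -305 + 944/169 = -50601/169 ≈ -299.41)
Y + 400592 = -50601/169 + 400592 = 67649447/169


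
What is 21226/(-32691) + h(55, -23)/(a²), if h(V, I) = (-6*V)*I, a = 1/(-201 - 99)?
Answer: 22331222078774/32691 ≈ 6.8310e+8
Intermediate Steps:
a = -1/300 (a = 1/(-300) = -1/300 ≈ -0.0033333)
h(V, I) = -6*I*V
21226/(-32691) + h(55, -23)/(a²) = 21226/(-32691) + (-6*(-23)*55)/((-1/300)²) = 21226*(-1/32691) + 7590/(1/90000) = -21226/32691 + 7590*90000 = -21226/32691 + 683100000 = 22331222078774/32691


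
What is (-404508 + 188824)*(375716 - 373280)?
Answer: -525406224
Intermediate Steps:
(-404508 + 188824)*(375716 - 373280) = -215684*2436 = -525406224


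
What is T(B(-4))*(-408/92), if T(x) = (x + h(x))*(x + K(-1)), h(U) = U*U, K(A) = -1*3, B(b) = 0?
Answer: 0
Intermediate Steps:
K(A) = -3
h(U) = U²
T(x) = (-3 + x)*(x + x²) (T(x) = (x + x²)*(x - 3) = (x + x²)*(-3 + x) = (-3 + x)*(x + x²))
T(B(-4))*(-408/92) = (0*(-3 + 0² - 2*0))*(-408/92) = (0*(-3 + 0 + 0))*(-408*1/92) = (0*(-3))*(-102/23) = 0*(-102/23) = 0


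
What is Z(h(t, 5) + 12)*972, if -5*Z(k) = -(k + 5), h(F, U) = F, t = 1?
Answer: 17496/5 ≈ 3499.2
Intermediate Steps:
Z(k) = 1 + k/5 (Z(k) = -(-1)*(k + 5)/5 = -(-1)*(5 + k)/5 = -(-5 - k)/5 = 1 + k/5)
Z(h(t, 5) + 12)*972 = (1 + (1 + 12)/5)*972 = (1 + (1/5)*13)*972 = (1 + 13/5)*972 = (18/5)*972 = 17496/5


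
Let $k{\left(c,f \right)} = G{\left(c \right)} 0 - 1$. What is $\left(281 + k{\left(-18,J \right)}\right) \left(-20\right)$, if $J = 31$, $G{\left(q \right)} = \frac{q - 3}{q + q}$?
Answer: $-5600$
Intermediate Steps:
$G{\left(q \right)} = \frac{-3 + q}{2 q}$
$k{\left(c,f \right)} = -1$ ($k{\left(c,f \right)} = \frac{-3 + c}{2 c} 0 - 1 = 0 - 1 = -1$)
$\left(281 + k{\left(-18,J \right)}\right) \left(-20\right) = \left(281 - 1\right) \left(-20\right) = 280 \left(-20\right) = -5600$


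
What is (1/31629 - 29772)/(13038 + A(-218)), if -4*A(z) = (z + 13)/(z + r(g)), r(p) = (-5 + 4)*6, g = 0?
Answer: -11883466112/5204014257 ≈ -2.2835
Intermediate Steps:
r(p) = -6 (r(p) = -1*6 = -6)
A(z) = -(13 + z)/(4*(-6 + z)) (A(z) = -(z + 13)/(4*(z - 6)) = -(13 + z)/(4*(-6 + z)))
(1/31629 - 29772)/(13038 + A(-218)) = (1/31629 - 29772)/(13038 + (-13 - 1*(-218))/(4*(-6 - 218))) = (1/31629 - 29772)/(13038 + (¼)*(-13 + 218)/(-224)) = -941658587/(31629*(13038 + (¼)*(-1/224)*205)) = -941658587/(31629*(13038 - 205/896)) = -941658587/(31629*11681843/896) = -941658587/31629*896/11681843 = -11883466112/5204014257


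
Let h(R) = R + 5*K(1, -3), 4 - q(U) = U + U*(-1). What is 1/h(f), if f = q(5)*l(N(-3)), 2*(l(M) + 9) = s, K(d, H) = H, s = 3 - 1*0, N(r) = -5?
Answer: -1/45 ≈ -0.022222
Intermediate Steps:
q(U) = 4 (q(U) = 4 - (U + U*(-1)) = 4 - (U - U) = 4 - 1*0 = 4 + 0 = 4)
s = 3 (s = 3 + 0 = 3)
l(M) = -15/2 (l(M) = -9 + (1/2)*3 = -9 + 3/2 = -15/2)
f = -30 (f = 4*(-15/2) = -30)
h(R) = -15 + R (h(R) = R + 5*(-3) = R - 15 = -15 + R)
1/h(f) = 1/(-15 - 30) = 1/(-45) = -1/45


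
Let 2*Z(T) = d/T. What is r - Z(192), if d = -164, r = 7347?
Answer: 705353/96 ≈ 7347.4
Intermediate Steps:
Z(T) = -82/T (Z(T) = (-164/T)/2 = -82/T)
r - Z(192) = 7347 - (-82)/192 = 7347 - 1*(-41/96) = 7347 + 41/96 = 705353/96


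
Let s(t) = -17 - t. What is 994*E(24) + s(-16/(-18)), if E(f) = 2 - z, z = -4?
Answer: 53515/9 ≈ 5946.1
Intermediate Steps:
E(f) = 6 (E(f) = 2 - 1*(-4) = 2 + 4 = 6)
994*E(24) + s(-16/(-18)) = 994*6 + (-17 - (-16)/(-18)) = 5964 + (-17 - (-16)*(-1)/18) = 5964 + (-17 - 1*8/9) = 5964 + (-17 - 8/9) = 5964 - 161/9 = 53515/9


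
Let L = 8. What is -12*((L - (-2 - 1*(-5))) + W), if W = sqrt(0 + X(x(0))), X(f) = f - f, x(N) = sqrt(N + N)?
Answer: -60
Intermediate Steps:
x(N) = sqrt(2)*sqrt(N) (x(N) = sqrt(2*N) = sqrt(2)*sqrt(N))
X(f) = 0
W = 0 (W = sqrt(0 + 0) = sqrt(0) = 0)
-12*((L - (-2 - 1*(-5))) + W) = -12*((8 - (-2 - 1*(-5))) + 0) = -12*((8 - (-2 + 5)) + 0) = -12*((8 - 1*3) + 0) = -12*((8 - 3) + 0) = -12*(5 + 0) = -12*5 = -60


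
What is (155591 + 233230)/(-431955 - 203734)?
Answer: -388821/635689 ≈ -0.61165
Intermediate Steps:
(155591 + 233230)/(-431955 - 203734) = 388821/(-635689) = 388821*(-1/635689) = -388821/635689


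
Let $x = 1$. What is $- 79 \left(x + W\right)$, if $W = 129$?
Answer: $-10270$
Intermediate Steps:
$- 79 \left(x + W\right) = - 79 \left(1 + 129\right) = \left(-79\right) 130 = -10270$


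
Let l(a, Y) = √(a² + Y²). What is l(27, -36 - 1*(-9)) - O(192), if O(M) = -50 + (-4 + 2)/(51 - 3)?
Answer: 1201/24 + 27*√2 ≈ 88.225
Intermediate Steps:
O(M) = -1201/24 (O(M) = -50 - 2/48 = -50 - 2*1/48 = -50 - 1/24 = -1201/24)
l(a, Y) = √(Y² + a²)
l(27, -36 - 1*(-9)) - O(192) = √((-36 - 1*(-9))² + 27²) - 1*(-1201/24) = √((-36 + 9)² + 729) + 1201/24 = √((-27)² + 729) + 1201/24 = √(729 + 729) + 1201/24 = √1458 + 1201/24 = 27*√2 + 1201/24 = 1201/24 + 27*√2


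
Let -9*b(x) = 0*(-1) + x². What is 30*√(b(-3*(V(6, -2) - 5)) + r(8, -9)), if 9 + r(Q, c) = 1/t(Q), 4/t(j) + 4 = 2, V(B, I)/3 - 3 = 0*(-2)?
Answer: 15*I*√102 ≈ 151.49*I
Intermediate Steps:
V(B, I) = 9 (V(B, I) = 9 + 3*(0*(-2)) = 9 + 3*0 = 9 + 0 = 9)
t(j) = -2 (t(j) = 4/(-4 + 2) = 4/(-2) = 4*(-½) = -2)
b(x) = -x²/9 (b(x) = -(0*(-1) + x²)/9 = -(0 + x²)/9 = -x²/9)
r(Q, c) = -19/2 (r(Q, c) = -9 + 1/(-2) = -9 - ½ = -19/2)
30*√(b(-3*(V(6, -2) - 5)) + r(8, -9)) = 30*√(-9*(9 - 5)²/9 - 19/2) = 30*√(-(-3*4)²/9 - 19/2) = 30*√(-⅑*(-12)² - 19/2) = 30*√(-⅑*144 - 19/2) = 30*√(-16 - 19/2) = 30*√(-51/2) = 30*(I*√102/2) = 15*I*√102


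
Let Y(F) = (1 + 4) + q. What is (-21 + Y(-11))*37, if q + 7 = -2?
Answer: -925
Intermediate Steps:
q = -9 (q = -7 - 2 = -9)
Y(F) = -4 (Y(F) = (1 + 4) - 9 = 5 - 9 = -4)
(-21 + Y(-11))*37 = (-21 - 4)*37 = -25*37 = -925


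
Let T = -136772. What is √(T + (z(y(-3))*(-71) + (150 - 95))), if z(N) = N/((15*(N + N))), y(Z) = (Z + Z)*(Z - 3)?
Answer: I*√123047430/30 ≈ 369.76*I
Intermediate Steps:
y(Z) = 2*Z*(-3 + Z) (y(Z) = (2*Z)*(-3 + Z) = 2*Z*(-3 + Z))
z(N) = 1/30 (z(N) = N/((15*(2*N))) = N/((30*N)) = N*(1/(30*N)) = 1/30)
√(T + (z(y(-3))*(-71) + (150 - 95))) = √(-136772 + ((1/30)*(-71) + (150 - 95))) = √(-136772 + (-71/30 + 55)) = √(-136772 + 1579/30) = √(-4101581/30) = I*√123047430/30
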